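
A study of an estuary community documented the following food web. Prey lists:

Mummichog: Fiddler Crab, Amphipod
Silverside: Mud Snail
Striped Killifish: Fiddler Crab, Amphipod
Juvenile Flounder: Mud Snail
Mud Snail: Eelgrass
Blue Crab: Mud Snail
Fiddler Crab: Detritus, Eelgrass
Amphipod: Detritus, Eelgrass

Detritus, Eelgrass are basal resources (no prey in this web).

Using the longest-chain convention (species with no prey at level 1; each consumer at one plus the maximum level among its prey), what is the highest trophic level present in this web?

3

Basal resources (level 1): Detritus, Eelgrass.
Detritus → Fiddler Crab → Mummichog gives Mummichog level 3.
No species has a prey at level 3, so no species reaches level 4.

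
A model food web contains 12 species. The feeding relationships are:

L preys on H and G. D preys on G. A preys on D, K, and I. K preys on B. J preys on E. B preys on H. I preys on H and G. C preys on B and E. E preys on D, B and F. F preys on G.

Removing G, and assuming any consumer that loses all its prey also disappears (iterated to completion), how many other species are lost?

2

Remove G.
Round 1: F (all prey gone), D (all prey gone) → extinct.
No further losses. Total secondary extinctions: 2.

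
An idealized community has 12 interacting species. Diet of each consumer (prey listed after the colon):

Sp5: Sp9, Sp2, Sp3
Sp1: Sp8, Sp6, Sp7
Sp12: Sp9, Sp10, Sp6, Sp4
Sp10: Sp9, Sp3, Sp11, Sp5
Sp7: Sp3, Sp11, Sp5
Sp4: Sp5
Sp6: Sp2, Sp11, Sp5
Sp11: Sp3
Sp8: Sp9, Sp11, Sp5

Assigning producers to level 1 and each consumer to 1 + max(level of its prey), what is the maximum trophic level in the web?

Producers (level 1): Sp9, Sp2, Sp3.
Sp3 → Sp11 → Sp7 → Sp1 gives Sp1 level 4.
No species has a prey at level 4, so no species reaches level 5.

4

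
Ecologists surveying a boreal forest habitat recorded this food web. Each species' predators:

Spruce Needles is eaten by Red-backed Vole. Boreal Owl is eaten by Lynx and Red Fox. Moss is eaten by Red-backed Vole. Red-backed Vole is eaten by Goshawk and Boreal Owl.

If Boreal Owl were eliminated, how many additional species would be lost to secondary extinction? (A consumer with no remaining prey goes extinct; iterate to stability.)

Remove Boreal Owl.
Round 1: Lynx (all prey gone), Red Fox (all prey gone) → extinct.
No further losses. Total secondary extinctions: 2.

2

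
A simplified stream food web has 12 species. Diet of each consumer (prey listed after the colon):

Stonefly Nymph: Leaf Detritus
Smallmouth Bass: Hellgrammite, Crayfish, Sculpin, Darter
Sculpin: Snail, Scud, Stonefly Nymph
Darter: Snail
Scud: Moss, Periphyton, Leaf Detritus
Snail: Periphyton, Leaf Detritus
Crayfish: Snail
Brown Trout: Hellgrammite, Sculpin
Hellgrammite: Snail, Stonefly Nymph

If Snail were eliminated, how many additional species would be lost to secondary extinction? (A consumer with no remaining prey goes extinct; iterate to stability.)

2

Remove Snail.
Round 1: Crayfish (all prey gone), Darter (all prey gone) → extinct.
No further losses. Total secondary extinctions: 2.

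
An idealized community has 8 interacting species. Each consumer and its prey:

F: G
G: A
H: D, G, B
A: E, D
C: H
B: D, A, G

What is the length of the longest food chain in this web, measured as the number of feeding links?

5 links

One longest chain: E → A → G → B → H → C.
It has 6 species and 5 links.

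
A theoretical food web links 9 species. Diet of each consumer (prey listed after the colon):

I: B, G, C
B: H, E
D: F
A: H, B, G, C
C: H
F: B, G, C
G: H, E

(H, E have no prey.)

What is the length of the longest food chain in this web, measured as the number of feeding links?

One longest chain: H → B → F → D.
It has 4 species and 3 links.

3 links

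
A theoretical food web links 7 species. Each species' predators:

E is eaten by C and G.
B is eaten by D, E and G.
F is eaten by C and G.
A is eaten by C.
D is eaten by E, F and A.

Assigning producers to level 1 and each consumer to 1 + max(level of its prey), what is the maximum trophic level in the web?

Producers (level 1): B.
B → D → E → G gives G level 4.
No species has a prey at level 4, so no species reaches level 5.

4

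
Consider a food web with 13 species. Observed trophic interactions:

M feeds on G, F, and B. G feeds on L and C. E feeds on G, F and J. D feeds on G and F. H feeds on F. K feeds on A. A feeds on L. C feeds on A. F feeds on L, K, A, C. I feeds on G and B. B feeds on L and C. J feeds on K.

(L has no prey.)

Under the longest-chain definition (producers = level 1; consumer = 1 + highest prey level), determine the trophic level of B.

L is a producer → level 1.
A eats L → level 2.
C eats A → level 3.
B eats C (level 3); other prey at levels: L 1 → level 4.

Trophic level 4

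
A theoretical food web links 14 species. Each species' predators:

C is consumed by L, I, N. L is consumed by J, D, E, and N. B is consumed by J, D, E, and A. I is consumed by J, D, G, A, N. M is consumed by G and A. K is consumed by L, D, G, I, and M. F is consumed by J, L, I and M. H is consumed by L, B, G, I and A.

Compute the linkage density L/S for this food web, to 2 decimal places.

L/S = 2.29

There are L = 32 links among S = 14 species.
L/S = 32/14 = 2.2857 ≈ 2.29.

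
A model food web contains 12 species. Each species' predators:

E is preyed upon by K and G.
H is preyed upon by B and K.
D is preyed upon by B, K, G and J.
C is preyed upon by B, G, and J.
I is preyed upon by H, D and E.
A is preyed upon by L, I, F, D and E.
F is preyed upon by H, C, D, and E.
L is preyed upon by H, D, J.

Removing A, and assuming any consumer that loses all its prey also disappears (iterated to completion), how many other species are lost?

11

Remove A.
Round 1: L (all prey gone), I (all prey gone), F (all prey gone) → extinct.
Round 2: D (all prey gone), C (all prey gone), H (all prey gone), E (all prey gone) → extinct.
Round 3: J (all prey gone), G (all prey gone), B (all prey gone), K (all prey gone) → extinct.
No further losses. Total secondary extinctions: 11.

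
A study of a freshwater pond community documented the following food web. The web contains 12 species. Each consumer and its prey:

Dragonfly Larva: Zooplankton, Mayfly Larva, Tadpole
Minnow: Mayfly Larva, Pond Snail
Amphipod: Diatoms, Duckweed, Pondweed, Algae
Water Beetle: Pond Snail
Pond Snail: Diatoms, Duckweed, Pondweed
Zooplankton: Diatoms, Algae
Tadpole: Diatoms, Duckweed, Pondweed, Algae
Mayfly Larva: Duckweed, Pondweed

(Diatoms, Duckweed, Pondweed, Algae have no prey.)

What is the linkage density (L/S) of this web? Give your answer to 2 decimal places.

L/S = 1.75

There are L = 21 links among S = 12 species.
L/S = 21/12 = 1.7500 ≈ 1.75.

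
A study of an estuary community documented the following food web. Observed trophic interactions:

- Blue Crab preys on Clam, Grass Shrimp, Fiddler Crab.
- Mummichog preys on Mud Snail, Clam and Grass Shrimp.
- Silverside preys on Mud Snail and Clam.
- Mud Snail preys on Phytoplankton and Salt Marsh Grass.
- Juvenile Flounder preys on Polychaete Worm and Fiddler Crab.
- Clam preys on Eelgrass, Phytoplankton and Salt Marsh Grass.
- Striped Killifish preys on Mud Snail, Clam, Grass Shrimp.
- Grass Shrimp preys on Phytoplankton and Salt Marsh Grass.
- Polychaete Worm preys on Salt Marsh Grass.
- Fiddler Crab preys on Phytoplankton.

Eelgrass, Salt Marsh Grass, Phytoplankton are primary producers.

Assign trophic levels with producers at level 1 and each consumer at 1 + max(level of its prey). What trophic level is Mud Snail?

Salt Marsh Grass is a producer → level 1.
Mud Snail eats Salt Marsh Grass (level 1); other prey at levels: Phytoplankton 1 → level 2.

Trophic level 2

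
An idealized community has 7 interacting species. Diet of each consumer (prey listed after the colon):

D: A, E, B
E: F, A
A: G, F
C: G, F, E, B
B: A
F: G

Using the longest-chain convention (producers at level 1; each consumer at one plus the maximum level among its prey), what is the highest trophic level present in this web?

Producers (level 1): G.
G → F → A → E → D gives D level 5.
No species has a prey at level 5, so no species reaches level 6.

5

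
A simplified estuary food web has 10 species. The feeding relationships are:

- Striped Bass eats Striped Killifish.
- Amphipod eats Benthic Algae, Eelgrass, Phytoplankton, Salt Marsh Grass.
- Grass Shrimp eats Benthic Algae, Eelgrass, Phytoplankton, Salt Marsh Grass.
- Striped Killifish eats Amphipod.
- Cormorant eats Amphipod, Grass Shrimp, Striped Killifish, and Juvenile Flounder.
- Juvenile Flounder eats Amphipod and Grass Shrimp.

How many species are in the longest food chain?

4 species

One longest chain: Salt Marsh Grass → Grass Shrimp → Juvenile Flounder → Cormorant.
It has 4 species and 3 links.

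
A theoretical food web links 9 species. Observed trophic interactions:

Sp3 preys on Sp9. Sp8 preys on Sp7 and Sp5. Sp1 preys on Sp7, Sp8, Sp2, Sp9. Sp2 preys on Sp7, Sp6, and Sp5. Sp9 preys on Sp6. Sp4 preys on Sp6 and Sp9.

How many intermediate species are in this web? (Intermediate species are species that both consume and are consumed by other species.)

Intermediate species (has both prey and predators): Sp8, Sp2, Sp9.
Count: 3.

3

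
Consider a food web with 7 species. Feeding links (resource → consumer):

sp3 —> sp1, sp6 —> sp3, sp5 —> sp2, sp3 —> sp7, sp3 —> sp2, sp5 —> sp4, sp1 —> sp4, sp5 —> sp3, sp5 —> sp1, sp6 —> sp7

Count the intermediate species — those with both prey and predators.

Intermediate species (has both prey and predators): sp3, sp1.
Count: 2.

2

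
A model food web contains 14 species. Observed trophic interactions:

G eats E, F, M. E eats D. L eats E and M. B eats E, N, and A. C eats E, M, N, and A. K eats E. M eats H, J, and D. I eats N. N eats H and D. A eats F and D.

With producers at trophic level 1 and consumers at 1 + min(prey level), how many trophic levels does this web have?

Producers (level 1): D, H, F, J.
Following each consumer down to its lowest-level prey: D → M → L (levels 1 through 3).
All prey of L (M 2, E 2) are at level 2 or above, so L is at level 1 + 2 = 3.
Every consumer has at least one prey at level 2 or below, so none exceeds level 3.

3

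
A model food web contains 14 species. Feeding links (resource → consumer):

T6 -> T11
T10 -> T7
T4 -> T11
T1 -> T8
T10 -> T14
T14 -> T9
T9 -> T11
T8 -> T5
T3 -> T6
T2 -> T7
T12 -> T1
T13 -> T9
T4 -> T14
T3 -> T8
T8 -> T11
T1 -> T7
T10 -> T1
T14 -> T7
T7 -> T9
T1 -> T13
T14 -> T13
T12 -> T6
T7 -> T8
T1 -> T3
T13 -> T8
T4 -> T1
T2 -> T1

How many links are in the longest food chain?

One longest chain: T4 → T14 → T7 → T8 → T5.
It has 5 species and 4 links.

4 links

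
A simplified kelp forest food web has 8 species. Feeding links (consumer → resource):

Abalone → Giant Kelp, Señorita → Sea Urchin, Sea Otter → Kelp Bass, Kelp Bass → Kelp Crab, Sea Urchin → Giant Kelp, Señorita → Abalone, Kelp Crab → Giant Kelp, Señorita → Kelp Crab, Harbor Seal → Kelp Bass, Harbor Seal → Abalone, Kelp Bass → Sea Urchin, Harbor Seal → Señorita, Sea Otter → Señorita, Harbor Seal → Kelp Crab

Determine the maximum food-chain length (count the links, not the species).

3 links

One longest chain: Giant Kelp → Sea Urchin → Kelp Bass → Sea Otter.
It has 4 species and 3 links.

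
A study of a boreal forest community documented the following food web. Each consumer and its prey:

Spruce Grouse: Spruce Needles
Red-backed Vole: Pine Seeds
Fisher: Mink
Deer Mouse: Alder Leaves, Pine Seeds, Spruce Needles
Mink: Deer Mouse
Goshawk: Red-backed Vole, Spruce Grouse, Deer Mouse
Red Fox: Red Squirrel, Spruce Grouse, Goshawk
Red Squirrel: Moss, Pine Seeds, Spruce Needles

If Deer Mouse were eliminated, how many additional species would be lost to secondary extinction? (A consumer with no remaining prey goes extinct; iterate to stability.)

2

Remove Deer Mouse.
Round 1: Mink (all prey gone) → extinct.
Round 2: Fisher (all prey gone) → extinct.
No further losses. Total secondary extinctions: 2.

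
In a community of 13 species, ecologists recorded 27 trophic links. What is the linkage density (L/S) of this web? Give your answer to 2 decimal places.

L/S = 2.08

There are L = 27 links among S = 13 species.
L/S = 27/13 = 2.0769 ≈ 2.08.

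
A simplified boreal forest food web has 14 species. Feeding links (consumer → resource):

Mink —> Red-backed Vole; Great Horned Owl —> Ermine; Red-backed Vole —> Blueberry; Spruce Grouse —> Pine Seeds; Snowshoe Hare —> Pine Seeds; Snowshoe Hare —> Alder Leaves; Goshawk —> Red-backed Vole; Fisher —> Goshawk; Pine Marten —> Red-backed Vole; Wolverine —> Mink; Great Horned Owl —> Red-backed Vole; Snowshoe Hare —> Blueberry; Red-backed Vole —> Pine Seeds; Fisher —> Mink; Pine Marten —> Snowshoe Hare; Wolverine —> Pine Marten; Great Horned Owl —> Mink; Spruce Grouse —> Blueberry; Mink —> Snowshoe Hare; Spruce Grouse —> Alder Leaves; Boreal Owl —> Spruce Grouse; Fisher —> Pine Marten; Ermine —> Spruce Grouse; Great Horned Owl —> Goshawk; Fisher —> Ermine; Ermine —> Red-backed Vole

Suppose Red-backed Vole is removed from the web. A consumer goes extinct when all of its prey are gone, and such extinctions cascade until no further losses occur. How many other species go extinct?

1

Remove Red-backed Vole.
Round 1: Goshawk (all prey gone) → extinct.
No further losses. Total secondary extinctions: 1.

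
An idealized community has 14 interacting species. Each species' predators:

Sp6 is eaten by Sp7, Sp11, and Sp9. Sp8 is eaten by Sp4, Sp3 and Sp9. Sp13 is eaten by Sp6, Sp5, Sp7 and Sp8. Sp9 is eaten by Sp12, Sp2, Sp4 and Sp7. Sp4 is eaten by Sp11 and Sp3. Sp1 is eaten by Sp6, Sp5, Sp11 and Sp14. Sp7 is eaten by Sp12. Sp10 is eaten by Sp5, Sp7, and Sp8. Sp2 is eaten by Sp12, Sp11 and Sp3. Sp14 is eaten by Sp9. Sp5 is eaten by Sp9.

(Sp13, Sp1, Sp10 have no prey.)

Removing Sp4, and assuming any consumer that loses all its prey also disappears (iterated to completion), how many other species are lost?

Remove Sp4.
Every predator of it retains at least one other prey: Sp11 still has Sp1, Sp6, Sp2; Sp3 still has Sp8, Sp2.
No consumer loses all prey, so no secondary extinctions occur.

0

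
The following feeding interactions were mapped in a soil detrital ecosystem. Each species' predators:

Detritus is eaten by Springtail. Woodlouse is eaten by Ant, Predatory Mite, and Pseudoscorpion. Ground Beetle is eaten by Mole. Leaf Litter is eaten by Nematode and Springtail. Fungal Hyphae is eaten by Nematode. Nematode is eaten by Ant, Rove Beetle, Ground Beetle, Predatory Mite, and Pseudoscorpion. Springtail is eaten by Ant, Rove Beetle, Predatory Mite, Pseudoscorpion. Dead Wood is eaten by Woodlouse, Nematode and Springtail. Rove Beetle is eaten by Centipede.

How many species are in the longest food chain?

One longest chain: Fungal Hyphae → Nematode → Rove Beetle → Centipede.
It has 4 species and 3 links.

4 species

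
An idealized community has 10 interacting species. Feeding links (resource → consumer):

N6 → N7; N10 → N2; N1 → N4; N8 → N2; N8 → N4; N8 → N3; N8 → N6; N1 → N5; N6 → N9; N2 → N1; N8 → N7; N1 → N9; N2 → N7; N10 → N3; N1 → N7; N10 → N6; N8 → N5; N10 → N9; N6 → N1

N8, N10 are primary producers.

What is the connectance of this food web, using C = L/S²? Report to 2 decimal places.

C = 0.19

The web has S = 10 species and L = 19 feeding links.
C = L / S² = 19 / 100 = 0.1900 ≈ 0.19.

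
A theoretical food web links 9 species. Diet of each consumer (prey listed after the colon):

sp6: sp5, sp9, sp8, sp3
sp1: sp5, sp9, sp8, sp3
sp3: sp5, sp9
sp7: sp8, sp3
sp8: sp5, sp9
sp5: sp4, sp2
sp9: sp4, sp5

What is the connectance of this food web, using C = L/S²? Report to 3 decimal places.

The web has S = 9 species and L = 18 feeding links.
C = L / S² = 18 / 81 = 0.2222 ≈ 0.222.

C = 0.222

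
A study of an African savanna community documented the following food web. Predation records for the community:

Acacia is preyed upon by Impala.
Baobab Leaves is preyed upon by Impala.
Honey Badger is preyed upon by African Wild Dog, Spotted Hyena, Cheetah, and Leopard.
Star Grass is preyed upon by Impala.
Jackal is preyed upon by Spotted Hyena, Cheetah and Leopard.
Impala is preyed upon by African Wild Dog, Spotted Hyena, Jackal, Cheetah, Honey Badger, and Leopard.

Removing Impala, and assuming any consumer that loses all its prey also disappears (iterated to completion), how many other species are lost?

6

Remove Impala.
Round 1: Jackal (all prey gone), Honey Badger (all prey gone) → extinct.
Round 2: Cheetah (all prey gone), Leopard (all prey gone), Spotted Hyena (all prey gone), African Wild Dog (all prey gone) → extinct.
No further losses. Total secondary extinctions: 6.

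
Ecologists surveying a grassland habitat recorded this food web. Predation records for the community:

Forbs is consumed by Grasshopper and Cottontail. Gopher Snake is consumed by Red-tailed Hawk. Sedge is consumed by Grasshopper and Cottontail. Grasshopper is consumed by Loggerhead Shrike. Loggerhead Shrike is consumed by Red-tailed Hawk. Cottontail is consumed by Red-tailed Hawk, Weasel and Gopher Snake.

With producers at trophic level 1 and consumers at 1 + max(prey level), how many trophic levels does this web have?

Producers (level 1): Forbs, Sedge.
Forbs → Grasshopper → Loggerhead Shrike → Red-tailed Hawk gives Red-tailed Hawk level 4.
No species has a prey at level 4, so no species reaches level 5.

4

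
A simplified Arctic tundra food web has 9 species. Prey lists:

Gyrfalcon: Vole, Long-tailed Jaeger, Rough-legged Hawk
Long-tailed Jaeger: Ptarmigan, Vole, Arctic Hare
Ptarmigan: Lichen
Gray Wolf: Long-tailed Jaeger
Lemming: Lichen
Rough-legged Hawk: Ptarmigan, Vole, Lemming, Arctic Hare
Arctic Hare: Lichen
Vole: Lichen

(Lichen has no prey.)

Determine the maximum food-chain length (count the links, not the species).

3 links

One longest chain: Lichen → Ptarmigan → Long-tailed Jaeger → Gyrfalcon.
It has 4 species and 3 links.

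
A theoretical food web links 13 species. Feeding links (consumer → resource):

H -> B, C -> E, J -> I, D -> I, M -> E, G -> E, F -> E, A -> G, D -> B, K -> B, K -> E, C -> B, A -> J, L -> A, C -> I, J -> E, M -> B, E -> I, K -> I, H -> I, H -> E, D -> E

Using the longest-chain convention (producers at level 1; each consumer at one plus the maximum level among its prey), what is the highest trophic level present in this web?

5

Producers (level 1): B, I.
I → E → J → A → L gives L level 5.
No species has a prey at level 5, so no species reaches level 6.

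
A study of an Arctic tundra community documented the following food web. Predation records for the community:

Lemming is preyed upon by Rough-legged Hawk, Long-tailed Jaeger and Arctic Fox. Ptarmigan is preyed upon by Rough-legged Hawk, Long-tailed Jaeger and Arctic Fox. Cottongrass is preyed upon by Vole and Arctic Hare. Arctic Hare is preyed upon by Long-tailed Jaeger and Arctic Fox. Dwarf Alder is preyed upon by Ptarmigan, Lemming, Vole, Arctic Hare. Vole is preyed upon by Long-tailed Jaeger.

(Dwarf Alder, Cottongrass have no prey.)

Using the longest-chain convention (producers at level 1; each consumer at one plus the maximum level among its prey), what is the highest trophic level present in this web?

3

Producers (level 1): Dwarf Alder, Cottongrass.
Dwarf Alder → Ptarmigan → Long-tailed Jaeger gives Long-tailed Jaeger level 3.
No species has a prey at level 3, so no species reaches level 4.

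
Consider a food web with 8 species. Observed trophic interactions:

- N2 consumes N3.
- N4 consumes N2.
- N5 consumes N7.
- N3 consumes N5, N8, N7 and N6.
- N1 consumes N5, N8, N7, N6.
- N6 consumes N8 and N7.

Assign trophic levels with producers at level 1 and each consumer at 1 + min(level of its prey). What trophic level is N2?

N8 is a producer → level 1.
N3 eats N8 → level 2.
N2 eats N3 → level 3.
No prey of N2 is below level 2, so 3 is the minimum.

Trophic level 3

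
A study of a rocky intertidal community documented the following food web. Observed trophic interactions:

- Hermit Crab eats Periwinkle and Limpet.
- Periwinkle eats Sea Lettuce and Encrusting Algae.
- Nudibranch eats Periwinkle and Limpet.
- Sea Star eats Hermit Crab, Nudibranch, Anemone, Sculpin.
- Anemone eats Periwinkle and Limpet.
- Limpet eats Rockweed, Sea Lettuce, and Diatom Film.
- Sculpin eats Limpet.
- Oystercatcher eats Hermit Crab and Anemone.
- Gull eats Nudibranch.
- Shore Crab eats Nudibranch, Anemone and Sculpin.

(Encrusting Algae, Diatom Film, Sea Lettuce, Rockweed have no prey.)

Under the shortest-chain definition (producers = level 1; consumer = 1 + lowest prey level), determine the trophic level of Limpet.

Diatom Film is a producer → level 1.
Limpet eats Diatom Film → level 2.

Trophic level 2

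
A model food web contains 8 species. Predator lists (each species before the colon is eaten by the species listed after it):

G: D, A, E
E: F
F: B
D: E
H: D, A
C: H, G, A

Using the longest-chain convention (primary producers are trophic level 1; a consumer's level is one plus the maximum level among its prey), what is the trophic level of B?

C is a producer → level 1.
H eats C → level 2.
D eats H (level 2); other prey at levels: G 2 → level 3.
E eats D (level 3); other prey at levels: G 2 → level 4.
F eats E → level 5.
B eats F → level 6.

Trophic level 6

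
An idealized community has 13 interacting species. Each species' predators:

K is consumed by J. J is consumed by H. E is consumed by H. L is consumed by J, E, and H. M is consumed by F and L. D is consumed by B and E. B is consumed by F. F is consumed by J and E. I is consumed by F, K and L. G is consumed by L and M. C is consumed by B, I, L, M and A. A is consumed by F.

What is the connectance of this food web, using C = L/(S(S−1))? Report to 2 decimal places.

The web has S = 13 species and L = 24 feeding links.
C = L / (S(S−1)) = 24 / 156 = 0.1538 ≈ 0.15.

C = 0.15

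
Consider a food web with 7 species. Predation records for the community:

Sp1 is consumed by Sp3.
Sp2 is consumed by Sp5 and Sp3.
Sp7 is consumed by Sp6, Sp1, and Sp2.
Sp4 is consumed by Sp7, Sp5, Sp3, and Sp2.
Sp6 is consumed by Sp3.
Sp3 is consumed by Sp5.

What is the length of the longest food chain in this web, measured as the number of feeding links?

4 links

One longest chain: Sp4 → Sp7 → Sp1 → Sp3 → Sp5.
It has 5 species and 4 links.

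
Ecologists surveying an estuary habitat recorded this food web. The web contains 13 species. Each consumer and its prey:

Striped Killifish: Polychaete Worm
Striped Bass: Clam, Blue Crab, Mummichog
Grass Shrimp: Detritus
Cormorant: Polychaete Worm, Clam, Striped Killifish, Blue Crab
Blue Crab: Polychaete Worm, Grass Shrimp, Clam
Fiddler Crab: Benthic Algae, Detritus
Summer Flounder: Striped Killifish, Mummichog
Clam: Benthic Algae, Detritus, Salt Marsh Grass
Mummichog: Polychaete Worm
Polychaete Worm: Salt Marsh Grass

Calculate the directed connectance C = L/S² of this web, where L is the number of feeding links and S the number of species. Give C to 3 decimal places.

The web has S = 13 species and L = 21 feeding links.
C = L / S² = 21 / 169 = 0.1243 ≈ 0.124.

C = 0.124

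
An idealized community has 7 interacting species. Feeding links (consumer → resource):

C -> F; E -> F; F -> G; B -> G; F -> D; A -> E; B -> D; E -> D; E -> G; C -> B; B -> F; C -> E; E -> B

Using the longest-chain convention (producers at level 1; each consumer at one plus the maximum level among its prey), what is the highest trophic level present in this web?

5

Producers (level 1): G, D.
G → F → B → E → A gives A level 5.
No species has a prey at level 5, so no species reaches level 6.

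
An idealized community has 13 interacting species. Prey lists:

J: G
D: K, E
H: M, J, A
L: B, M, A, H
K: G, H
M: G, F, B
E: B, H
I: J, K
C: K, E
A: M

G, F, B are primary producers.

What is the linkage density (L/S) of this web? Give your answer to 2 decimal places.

L/S = 1.69

There are L = 22 links among S = 13 species.
L/S = 22/13 = 1.6923 ≈ 1.69.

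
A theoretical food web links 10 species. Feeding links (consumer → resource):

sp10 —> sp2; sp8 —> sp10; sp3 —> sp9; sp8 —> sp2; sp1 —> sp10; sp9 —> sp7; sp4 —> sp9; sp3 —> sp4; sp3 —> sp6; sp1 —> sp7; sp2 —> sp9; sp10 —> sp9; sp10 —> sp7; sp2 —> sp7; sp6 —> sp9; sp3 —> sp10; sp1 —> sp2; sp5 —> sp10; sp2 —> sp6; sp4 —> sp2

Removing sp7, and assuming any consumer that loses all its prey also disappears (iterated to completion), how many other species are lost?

9

Remove sp7.
Round 1: sp9 (all prey gone) → extinct.
Round 2: sp6 (all prey gone) → extinct.
Round 3: sp2 (all prey gone) → extinct.
Round 4: sp10 (all prey gone), sp4 (all prey gone) → extinct.
Round 5: sp5 (all prey gone), sp8 (all prey gone), sp3 (all prey gone), sp1 (all prey gone) → extinct.
No further losses. Total secondary extinctions: 9.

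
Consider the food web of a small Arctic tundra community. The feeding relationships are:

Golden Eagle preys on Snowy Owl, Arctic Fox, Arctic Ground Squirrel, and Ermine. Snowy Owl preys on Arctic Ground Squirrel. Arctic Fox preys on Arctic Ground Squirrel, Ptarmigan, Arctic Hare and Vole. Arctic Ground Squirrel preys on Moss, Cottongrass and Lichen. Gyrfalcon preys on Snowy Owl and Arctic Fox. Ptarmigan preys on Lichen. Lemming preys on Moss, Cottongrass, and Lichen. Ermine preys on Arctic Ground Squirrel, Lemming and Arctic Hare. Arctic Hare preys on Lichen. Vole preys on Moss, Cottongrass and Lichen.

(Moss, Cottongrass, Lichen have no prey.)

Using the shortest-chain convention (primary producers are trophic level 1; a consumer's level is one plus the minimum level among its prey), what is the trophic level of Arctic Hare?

Trophic level 2

Lichen is a producer → level 1.
Arctic Hare eats Lichen → level 2.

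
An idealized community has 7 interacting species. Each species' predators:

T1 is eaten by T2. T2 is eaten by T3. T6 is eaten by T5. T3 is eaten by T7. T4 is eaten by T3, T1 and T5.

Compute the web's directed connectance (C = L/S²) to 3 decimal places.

C = 0.143

The web has S = 7 species and L = 7 feeding links.
C = L / S² = 7 / 49 = 0.1429 ≈ 0.143.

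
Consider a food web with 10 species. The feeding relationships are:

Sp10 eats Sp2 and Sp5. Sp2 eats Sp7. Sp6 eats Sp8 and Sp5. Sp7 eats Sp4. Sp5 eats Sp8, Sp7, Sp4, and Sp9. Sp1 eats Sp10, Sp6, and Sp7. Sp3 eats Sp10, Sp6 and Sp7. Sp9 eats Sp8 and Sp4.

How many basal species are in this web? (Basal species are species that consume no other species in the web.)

2

Basal species (no prey listed): Sp8, Sp4.
Count: 2.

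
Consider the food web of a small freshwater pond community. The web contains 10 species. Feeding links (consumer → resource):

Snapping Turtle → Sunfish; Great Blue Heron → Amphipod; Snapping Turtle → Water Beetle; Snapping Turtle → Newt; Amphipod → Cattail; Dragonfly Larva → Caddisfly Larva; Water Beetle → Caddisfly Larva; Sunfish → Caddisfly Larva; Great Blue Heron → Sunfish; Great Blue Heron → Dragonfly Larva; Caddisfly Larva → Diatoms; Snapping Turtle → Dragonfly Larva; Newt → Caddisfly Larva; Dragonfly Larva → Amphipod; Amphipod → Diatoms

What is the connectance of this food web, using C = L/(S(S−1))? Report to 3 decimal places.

The web has S = 10 species and L = 15 feeding links.
C = L / (S(S−1)) = 15 / 90 = 0.1667 ≈ 0.167.

C = 0.167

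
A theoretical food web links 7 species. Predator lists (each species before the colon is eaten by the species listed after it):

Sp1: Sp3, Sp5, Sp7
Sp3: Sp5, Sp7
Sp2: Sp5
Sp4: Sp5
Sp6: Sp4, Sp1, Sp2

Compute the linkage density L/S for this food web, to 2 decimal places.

L/S = 1.43

There are L = 10 links among S = 7 species.
L/S = 10/7 = 1.4286 ≈ 1.43.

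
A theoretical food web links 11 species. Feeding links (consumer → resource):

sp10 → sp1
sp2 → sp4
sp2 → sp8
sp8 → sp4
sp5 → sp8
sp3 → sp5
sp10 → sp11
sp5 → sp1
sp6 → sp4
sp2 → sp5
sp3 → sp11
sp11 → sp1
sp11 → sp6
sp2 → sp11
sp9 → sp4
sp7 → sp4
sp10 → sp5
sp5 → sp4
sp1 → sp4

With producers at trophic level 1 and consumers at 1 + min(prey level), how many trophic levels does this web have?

3

Producers (level 1): sp4.
Following each consumer down to its lowest-level prey: sp4 → sp1 → sp11 (levels 1 through 3).
All prey of sp11 (sp1 2, sp6 2) are at level 2 or above, so sp11 is at level 1 + 2 = 3.
Every consumer has at least one prey at level 2 or below, so none exceeds level 3.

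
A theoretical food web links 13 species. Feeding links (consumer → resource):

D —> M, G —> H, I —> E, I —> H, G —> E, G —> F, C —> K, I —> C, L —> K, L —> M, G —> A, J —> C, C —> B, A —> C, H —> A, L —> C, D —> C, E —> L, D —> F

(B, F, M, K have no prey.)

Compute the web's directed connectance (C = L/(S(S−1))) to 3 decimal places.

The web has S = 13 species and L = 19 feeding links.
C = L / (S(S−1)) = 19 / 156 = 0.1218 ≈ 0.122.

C = 0.122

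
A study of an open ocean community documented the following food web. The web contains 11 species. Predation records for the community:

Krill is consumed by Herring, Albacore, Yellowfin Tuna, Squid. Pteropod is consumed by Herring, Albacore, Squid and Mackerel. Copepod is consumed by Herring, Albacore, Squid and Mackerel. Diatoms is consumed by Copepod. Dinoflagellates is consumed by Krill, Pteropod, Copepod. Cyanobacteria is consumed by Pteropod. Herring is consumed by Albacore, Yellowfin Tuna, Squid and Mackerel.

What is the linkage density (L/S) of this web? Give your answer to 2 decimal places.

L/S = 1.91

There are L = 21 links among S = 11 species.
L/S = 21/11 = 1.9091 ≈ 1.91.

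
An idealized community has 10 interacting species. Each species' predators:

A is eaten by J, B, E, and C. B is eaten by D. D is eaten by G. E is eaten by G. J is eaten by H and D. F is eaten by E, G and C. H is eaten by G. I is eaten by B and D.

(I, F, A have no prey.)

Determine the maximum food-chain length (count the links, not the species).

3 links

One longest chain: A → J → H → G.
It has 4 species and 3 links.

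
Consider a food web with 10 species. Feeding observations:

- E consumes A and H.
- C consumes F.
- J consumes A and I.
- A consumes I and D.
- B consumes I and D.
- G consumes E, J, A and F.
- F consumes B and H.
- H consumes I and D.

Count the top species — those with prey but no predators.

2

Top species (has prey, but nothing eats it): C, G.
Count: 2.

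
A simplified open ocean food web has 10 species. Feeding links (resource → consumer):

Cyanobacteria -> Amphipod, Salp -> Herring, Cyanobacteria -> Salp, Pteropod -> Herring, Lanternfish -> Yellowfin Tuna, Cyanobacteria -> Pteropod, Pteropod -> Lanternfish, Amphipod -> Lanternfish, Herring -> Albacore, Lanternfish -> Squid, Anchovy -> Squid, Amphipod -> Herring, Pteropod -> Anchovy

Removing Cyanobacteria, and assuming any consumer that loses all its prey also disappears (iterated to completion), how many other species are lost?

9

Remove Cyanobacteria.
Round 1: Salp (all prey gone), Pteropod (all prey gone), Amphipod (all prey gone) → extinct.
Round 2: Lanternfish (all prey gone), Anchovy (all prey gone), Herring (all prey gone) → extinct.
Round 3: Squid (all prey gone), Yellowfin Tuna (all prey gone), Albacore (all prey gone) → extinct.
No further losses. Total secondary extinctions: 9.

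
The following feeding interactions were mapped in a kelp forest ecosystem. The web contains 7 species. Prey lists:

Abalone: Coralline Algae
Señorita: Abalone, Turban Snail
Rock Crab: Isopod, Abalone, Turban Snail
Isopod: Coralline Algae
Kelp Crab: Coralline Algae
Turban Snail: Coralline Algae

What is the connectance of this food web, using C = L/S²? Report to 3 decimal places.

The web has S = 7 species and L = 9 feeding links.
C = L / S² = 9 / 49 = 0.1837 ≈ 0.184.

C = 0.184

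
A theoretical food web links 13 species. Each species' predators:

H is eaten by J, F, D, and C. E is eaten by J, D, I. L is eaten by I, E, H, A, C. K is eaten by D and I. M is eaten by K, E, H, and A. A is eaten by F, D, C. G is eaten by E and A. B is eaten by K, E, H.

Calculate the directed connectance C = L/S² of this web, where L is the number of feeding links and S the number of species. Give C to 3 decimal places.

The web has S = 13 species and L = 26 feeding links.
C = L / S² = 26 / 169 = 0.1538 ≈ 0.154.

C = 0.154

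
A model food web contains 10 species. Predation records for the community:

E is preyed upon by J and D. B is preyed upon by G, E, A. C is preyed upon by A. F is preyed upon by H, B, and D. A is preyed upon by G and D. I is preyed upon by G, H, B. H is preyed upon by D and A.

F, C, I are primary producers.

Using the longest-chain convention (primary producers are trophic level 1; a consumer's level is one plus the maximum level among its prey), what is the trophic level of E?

F is a producer → level 1.
B eats F (level 1); other prey at levels: I 1 → level 2.
E eats B → level 3.

Trophic level 3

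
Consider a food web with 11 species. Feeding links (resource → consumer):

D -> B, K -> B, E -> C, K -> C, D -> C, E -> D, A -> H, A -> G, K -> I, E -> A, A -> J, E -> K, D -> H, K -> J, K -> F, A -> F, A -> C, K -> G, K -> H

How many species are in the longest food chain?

3 species

One longest chain: E → K → I.
It has 3 species and 2 links.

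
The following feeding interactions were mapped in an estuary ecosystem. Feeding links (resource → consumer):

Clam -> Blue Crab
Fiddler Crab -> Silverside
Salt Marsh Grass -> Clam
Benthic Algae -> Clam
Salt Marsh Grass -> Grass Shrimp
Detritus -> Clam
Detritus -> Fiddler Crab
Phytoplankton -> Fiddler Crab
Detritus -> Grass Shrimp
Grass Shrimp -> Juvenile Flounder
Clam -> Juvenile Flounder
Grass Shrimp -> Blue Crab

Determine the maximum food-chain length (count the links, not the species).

One longest chain: Detritus → Clam → Blue Crab.
It has 3 species and 2 links.

2 links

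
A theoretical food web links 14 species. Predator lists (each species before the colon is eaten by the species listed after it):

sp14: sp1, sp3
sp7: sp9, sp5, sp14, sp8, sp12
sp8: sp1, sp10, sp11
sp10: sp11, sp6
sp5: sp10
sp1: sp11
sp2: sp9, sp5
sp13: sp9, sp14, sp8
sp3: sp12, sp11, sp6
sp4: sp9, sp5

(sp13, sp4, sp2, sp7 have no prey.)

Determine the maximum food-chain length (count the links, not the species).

3 links

One longest chain: sp13 → sp14 → sp3 → sp12.
It has 4 species and 3 links.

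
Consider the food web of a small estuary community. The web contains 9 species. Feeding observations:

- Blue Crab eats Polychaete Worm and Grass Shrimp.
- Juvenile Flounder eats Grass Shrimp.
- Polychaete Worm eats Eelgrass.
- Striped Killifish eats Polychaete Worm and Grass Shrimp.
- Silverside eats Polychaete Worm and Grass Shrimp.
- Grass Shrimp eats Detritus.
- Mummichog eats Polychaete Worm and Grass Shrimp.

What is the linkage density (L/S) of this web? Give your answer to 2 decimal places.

L/S = 1.22

There are L = 11 links among S = 9 species.
L/S = 11/9 = 1.2222 ≈ 1.22.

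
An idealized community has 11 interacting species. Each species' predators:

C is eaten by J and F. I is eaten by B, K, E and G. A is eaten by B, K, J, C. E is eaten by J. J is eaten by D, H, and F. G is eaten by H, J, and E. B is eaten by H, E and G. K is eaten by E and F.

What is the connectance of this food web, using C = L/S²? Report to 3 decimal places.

C = 0.182

The web has S = 11 species and L = 22 feeding links.
C = L / S² = 22 / 121 = 0.1818 ≈ 0.182.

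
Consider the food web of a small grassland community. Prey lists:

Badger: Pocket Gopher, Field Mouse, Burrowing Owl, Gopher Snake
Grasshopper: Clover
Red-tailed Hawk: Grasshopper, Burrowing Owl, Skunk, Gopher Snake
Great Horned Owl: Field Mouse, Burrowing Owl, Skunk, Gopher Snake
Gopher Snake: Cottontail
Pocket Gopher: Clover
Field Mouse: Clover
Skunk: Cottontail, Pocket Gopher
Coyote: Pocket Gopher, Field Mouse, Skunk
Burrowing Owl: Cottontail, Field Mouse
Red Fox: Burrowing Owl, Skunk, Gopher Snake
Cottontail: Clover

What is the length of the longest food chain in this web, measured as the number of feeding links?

One longest chain: Clover → Cottontail → Skunk → Coyote.
It has 4 species and 3 links.

3 links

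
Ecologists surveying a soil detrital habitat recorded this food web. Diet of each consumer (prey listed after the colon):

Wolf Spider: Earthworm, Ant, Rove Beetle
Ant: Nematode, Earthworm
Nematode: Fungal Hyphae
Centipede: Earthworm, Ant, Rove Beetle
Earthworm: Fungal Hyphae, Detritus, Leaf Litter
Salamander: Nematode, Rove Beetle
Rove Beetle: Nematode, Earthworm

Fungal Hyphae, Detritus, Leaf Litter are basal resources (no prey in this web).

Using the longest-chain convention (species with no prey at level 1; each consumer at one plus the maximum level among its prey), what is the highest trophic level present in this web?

Basal resources (level 1): Fungal Hyphae, Detritus, Leaf Litter.
Fungal Hyphae → Nematode → Ant → Wolf Spider gives Wolf Spider level 4.
No species has a prey at level 4, so no species reaches level 5.

4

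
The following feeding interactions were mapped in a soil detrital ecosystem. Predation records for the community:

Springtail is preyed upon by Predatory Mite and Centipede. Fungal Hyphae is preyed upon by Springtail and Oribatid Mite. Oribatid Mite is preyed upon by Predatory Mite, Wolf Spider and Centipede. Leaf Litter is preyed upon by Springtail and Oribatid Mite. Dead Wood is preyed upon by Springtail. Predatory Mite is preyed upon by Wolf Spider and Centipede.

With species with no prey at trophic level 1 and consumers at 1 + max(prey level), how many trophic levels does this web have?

4

Basal resources (level 1): Leaf Litter, Dead Wood, Fungal Hyphae.
Leaf Litter → Springtail → Predatory Mite → Centipede gives Centipede level 4.
No species has a prey at level 4, so no species reaches level 5.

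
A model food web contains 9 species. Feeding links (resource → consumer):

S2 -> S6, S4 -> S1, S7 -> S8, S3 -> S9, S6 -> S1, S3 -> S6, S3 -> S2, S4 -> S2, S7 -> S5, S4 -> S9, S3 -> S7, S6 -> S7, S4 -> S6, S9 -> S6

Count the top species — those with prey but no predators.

Top species (has prey, but nothing eats it): S1, S8, S5.
Count: 3.

3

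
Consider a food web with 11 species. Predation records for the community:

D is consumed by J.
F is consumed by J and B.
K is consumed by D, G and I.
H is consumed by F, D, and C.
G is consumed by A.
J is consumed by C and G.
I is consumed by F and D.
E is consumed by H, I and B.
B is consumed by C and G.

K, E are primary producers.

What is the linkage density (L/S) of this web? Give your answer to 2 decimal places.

L/S = 1.73

There are L = 19 links among S = 11 species.
L/S = 19/11 = 1.7273 ≈ 1.73.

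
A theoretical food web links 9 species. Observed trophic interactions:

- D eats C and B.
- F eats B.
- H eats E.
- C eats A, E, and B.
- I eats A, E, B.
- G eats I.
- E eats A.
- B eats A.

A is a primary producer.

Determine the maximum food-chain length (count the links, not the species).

One longest chain: A → B → C → D.
It has 4 species and 3 links.

3 links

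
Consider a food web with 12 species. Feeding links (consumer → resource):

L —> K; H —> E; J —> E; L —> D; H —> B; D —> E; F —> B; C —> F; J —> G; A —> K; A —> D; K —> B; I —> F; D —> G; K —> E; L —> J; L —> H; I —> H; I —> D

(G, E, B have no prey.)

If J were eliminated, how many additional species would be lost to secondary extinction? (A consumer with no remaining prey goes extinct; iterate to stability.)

0

Remove J.
Every predator of it retains at least one other prey: L still has D, K, H.
No consumer loses all prey, so no secondary extinctions occur.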